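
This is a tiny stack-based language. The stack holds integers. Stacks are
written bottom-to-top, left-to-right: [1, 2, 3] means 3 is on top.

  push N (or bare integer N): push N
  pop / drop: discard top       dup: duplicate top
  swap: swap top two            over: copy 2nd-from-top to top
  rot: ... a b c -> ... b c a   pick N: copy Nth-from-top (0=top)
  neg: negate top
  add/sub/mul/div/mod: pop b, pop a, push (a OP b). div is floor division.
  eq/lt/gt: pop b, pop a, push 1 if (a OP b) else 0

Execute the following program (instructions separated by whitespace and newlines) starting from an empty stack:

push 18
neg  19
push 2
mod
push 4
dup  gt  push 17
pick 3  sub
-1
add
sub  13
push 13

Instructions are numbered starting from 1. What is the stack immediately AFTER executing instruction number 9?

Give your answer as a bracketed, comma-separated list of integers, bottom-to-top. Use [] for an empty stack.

Step 1 ('push 18'): [18]
Step 2 ('neg'): [-18]
Step 3 ('19'): [-18, 19]
Step 4 ('push 2'): [-18, 19, 2]
Step 5 ('mod'): [-18, 1]
Step 6 ('push 4'): [-18, 1, 4]
Step 7 ('dup'): [-18, 1, 4, 4]
Step 8 ('gt'): [-18, 1, 0]
Step 9 ('push 17'): [-18, 1, 0, 17]

Answer: [-18, 1, 0, 17]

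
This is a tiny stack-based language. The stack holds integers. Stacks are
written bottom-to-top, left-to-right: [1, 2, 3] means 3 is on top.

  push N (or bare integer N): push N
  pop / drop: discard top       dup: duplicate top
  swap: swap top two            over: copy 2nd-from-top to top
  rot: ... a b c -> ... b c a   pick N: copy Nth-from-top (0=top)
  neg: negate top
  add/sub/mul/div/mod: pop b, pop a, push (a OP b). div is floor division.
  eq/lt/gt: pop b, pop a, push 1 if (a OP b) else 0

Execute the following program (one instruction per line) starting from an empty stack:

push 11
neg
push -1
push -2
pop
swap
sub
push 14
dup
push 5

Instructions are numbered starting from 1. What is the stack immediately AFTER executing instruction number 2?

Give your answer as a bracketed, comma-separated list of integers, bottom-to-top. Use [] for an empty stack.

Answer: [-11]

Derivation:
Step 1 ('push 11'): [11]
Step 2 ('neg'): [-11]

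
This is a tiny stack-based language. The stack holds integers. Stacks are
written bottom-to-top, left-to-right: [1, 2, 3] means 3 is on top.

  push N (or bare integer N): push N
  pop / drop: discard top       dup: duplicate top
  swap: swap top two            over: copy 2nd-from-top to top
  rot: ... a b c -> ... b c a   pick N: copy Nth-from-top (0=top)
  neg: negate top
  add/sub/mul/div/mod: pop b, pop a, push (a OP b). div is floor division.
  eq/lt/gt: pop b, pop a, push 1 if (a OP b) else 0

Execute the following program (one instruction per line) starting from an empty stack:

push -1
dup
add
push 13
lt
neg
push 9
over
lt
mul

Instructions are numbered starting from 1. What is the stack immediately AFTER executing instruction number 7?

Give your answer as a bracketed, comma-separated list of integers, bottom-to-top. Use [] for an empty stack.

Answer: [-1, 9]

Derivation:
Step 1 ('push -1'): [-1]
Step 2 ('dup'): [-1, -1]
Step 3 ('add'): [-2]
Step 4 ('push 13'): [-2, 13]
Step 5 ('lt'): [1]
Step 6 ('neg'): [-1]
Step 7 ('push 9'): [-1, 9]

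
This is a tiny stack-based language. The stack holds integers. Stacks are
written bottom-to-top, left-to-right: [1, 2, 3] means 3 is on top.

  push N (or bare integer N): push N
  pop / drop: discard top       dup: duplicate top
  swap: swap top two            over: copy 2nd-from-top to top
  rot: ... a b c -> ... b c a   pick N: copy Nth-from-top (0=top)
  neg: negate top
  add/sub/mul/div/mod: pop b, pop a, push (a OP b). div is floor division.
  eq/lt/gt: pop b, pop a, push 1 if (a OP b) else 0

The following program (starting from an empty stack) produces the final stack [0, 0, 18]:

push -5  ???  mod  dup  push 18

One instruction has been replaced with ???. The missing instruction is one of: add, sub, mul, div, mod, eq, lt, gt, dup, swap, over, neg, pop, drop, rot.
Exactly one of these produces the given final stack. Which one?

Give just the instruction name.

Stack before ???: [-5]
Stack after ???:  [-5, -5]
The instruction that transforms [-5] -> [-5, -5] is: dup

Answer: dup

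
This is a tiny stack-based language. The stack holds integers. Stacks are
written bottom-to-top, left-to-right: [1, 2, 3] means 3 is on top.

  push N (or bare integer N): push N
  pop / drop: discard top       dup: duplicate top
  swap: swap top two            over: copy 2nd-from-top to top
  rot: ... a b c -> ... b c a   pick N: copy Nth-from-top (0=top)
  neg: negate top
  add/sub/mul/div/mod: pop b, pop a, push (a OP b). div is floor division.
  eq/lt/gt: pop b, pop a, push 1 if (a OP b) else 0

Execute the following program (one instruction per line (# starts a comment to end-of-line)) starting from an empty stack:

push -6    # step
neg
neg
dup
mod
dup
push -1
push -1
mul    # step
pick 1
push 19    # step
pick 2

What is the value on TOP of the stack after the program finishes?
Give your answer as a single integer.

After 'push -6': [-6]
After 'neg': [6]
After 'neg': [-6]
After 'dup': [-6, -6]
After 'mod': [0]
After 'dup': [0, 0]
After 'push -1': [0, 0, -1]
After 'push -1': [0, 0, -1, -1]
After 'mul': [0, 0, 1]
After 'pick 1': [0, 0, 1, 0]
After 'push 19': [0, 0, 1, 0, 19]
After 'pick 2': [0, 0, 1, 0, 19, 1]

Answer: 1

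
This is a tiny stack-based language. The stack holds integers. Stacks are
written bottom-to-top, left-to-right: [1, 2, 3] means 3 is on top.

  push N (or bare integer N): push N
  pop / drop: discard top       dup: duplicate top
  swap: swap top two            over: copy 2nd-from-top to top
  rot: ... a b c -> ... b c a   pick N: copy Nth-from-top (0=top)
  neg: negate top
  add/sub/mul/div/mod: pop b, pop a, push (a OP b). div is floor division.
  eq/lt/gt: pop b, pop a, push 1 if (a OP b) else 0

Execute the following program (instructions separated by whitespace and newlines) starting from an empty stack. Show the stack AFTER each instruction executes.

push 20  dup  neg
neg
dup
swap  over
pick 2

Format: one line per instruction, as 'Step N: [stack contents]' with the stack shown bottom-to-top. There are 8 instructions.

Step 1: [20]
Step 2: [20, 20]
Step 3: [20, -20]
Step 4: [20, 20]
Step 5: [20, 20, 20]
Step 6: [20, 20, 20]
Step 7: [20, 20, 20, 20]
Step 8: [20, 20, 20, 20, 20]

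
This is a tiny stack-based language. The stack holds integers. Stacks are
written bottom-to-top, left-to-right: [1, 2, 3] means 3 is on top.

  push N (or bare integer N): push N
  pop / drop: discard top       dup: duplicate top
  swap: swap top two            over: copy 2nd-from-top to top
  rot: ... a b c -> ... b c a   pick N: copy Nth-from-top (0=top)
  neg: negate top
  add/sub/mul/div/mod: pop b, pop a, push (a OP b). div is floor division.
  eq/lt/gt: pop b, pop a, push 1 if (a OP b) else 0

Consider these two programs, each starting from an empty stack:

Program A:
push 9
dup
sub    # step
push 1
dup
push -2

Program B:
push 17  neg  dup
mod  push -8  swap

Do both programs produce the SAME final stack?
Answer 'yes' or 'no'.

Program A trace:
  After 'push 9': [9]
  After 'dup': [9, 9]
  After 'sub': [0]
  After 'push 1': [0, 1]
  After 'dup': [0, 1, 1]
  After 'push -2': [0, 1, 1, -2]
Program A final stack: [0, 1, 1, -2]

Program B trace:
  After 'push 17': [17]
  After 'neg': [-17]
  After 'dup': [-17, -17]
  After 'mod': [0]
  After 'push -8': [0, -8]
  After 'swap': [-8, 0]
Program B final stack: [-8, 0]
Same: no

Answer: no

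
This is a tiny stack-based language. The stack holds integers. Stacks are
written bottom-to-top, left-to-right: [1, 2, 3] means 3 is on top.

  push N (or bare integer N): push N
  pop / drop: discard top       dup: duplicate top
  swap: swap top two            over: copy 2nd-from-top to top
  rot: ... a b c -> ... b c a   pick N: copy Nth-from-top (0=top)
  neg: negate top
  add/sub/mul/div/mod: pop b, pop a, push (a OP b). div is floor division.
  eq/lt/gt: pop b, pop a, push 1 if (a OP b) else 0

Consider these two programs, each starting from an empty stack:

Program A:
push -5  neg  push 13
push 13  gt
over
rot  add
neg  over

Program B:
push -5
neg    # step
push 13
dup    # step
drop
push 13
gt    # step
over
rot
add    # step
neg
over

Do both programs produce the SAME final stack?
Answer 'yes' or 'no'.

Answer: yes

Derivation:
Program A trace:
  After 'push -5': [-5]
  After 'neg': [5]
  After 'push 13': [5, 13]
  After 'push 13': [5, 13, 13]
  After 'gt': [5, 0]
  After 'over': [5, 0, 5]
  After 'rot': [0, 5, 5]
  After 'add': [0, 10]
  After 'neg': [0, -10]
  After 'over': [0, -10, 0]
Program A final stack: [0, -10, 0]

Program B trace:
  After 'push -5': [-5]
  After 'neg': [5]
  After 'push 13': [5, 13]
  After 'dup': [5, 13, 13]
  After 'drop': [5, 13]
  After 'push 13': [5, 13, 13]
  After 'gt': [5, 0]
  After 'over': [5, 0, 5]
  After 'rot': [0, 5, 5]
  After 'add': [0, 10]
  After 'neg': [0, -10]
  After 'over': [0, -10, 0]
Program B final stack: [0, -10, 0]
Same: yes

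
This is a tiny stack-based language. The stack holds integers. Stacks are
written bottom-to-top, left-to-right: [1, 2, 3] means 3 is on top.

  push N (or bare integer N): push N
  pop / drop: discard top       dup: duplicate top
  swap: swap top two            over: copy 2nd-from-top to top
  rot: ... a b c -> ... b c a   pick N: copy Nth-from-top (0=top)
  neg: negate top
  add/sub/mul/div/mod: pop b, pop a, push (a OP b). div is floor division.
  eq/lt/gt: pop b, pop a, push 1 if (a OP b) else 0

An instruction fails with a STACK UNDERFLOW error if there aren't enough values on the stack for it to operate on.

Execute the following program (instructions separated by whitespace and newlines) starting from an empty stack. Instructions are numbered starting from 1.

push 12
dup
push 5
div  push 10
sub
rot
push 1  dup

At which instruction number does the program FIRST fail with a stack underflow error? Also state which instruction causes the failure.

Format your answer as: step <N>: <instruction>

Step 1 ('push 12'): stack = [12], depth = 1
Step 2 ('dup'): stack = [12, 12], depth = 2
Step 3 ('push 5'): stack = [12, 12, 5], depth = 3
Step 4 ('div'): stack = [12, 2], depth = 2
Step 5 ('push 10'): stack = [12, 2, 10], depth = 3
Step 6 ('sub'): stack = [12, -8], depth = 2
Step 7 ('rot'): needs 3 value(s) but depth is 2 — STACK UNDERFLOW

Answer: step 7: rot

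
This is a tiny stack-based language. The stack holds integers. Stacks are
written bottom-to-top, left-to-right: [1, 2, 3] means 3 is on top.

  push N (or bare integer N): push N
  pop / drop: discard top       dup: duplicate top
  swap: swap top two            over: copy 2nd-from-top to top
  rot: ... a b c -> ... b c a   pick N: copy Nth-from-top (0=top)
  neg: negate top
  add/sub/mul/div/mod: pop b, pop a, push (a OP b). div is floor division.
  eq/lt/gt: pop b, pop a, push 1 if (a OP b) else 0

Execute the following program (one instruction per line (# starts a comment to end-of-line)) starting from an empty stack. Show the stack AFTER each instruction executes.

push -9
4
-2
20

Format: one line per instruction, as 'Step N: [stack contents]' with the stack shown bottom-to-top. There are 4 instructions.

Step 1: [-9]
Step 2: [-9, 4]
Step 3: [-9, 4, -2]
Step 4: [-9, 4, -2, 20]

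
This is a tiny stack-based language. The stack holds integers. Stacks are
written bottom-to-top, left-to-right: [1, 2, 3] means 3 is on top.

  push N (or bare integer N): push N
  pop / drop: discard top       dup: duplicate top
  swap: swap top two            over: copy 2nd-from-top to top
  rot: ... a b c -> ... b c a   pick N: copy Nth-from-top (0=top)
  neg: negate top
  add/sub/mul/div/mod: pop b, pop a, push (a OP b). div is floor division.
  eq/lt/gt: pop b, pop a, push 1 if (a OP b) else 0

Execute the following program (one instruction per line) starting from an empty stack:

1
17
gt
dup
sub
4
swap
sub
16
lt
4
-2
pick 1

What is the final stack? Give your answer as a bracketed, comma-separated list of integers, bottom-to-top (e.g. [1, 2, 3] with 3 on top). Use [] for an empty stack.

After 'push 1': [1]
After 'push 17': [1, 17]
After 'gt': [0]
After 'dup': [0, 0]
After 'sub': [0]
After 'push 4': [0, 4]
After 'swap': [4, 0]
After 'sub': [4]
After 'push 16': [4, 16]
After 'lt': [1]
After 'push 4': [1, 4]
After 'push -2': [1, 4, -2]
After 'pick 1': [1, 4, -2, 4]

Answer: [1, 4, -2, 4]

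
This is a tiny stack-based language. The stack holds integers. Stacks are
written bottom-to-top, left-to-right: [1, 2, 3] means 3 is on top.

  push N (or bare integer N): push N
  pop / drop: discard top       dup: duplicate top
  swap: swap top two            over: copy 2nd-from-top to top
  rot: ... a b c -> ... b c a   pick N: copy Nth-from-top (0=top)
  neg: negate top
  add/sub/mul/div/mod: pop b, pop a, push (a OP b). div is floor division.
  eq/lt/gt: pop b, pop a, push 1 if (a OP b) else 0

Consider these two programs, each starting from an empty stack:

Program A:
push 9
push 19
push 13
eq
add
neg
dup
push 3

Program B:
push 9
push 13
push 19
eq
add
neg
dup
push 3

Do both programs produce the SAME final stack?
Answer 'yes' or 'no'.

Answer: yes

Derivation:
Program A trace:
  After 'push 9': [9]
  After 'push 19': [9, 19]
  After 'push 13': [9, 19, 13]
  After 'eq': [9, 0]
  After 'add': [9]
  After 'neg': [-9]
  After 'dup': [-9, -9]
  After 'push 3': [-9, -9, 3]
Program A final stack: [-9, -9, 3]

Program B trace:
  After 'push 9': [9]
  After 'push 13': [9, 13]
  After 'push 19': [9, 13, 19]
  After 'eq': [9, 0]
  After 'add': [9]
  After 'neg': [-9]
  After 'dup': [-9, -9]
  After 'push 3': [-9, -9, 3]
Program B final stack: [-9, -9, 3]
Same: yes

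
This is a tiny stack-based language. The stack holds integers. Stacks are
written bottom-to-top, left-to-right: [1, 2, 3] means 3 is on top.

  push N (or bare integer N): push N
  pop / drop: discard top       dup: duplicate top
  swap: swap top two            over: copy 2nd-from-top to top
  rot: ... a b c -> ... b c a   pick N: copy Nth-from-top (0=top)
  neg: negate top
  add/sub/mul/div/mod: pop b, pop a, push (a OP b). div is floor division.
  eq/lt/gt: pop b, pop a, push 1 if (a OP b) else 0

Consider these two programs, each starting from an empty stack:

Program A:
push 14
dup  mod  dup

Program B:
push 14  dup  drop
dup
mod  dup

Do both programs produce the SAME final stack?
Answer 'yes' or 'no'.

Program A trace:
  After 'push 14': [14]
  After 'dup': [14, 14]
  After 'mod': [0]
  After 'dup': [0, 0]
Program A final stack: [0, 0]

Program B trace:
  After 'push 14': [14]
  After 'dup': [14, 14]
  After 'drop': [14]
  After 'dup': [14, 14]
  After 'mod': [0]
  After 'dup': [0, 0]
Program B final stack: [0, 0]
Same: yes

Answer: yes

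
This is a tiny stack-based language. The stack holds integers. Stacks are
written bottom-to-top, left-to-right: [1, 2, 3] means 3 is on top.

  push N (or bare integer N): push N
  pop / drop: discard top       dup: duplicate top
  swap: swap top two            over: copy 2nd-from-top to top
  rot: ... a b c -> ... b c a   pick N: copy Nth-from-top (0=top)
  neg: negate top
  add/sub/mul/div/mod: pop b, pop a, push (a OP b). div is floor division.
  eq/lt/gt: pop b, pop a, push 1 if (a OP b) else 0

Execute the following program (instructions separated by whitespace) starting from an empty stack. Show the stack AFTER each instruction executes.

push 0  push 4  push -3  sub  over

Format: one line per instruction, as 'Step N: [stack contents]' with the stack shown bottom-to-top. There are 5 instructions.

Step 1: [0]
Step 2: [0, 4]
Step 3: [0, 4, -3]
Step 4: [0, 7]
Step 5: [0, 7, 0]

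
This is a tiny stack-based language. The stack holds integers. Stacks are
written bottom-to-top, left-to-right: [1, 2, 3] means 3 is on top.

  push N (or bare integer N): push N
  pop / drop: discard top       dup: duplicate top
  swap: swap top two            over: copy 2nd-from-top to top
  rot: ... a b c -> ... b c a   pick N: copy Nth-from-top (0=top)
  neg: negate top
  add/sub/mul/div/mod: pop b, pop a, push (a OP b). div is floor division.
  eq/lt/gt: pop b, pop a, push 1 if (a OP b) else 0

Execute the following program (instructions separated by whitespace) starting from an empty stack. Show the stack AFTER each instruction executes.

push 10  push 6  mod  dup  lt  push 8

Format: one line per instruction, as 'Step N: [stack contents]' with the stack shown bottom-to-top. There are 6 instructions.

Step 1: [10]
Step 2: [10, 6]
Step 3: [4]
Step 4: [4, 4]
Step 5: [0]
Step 6: [0, 8]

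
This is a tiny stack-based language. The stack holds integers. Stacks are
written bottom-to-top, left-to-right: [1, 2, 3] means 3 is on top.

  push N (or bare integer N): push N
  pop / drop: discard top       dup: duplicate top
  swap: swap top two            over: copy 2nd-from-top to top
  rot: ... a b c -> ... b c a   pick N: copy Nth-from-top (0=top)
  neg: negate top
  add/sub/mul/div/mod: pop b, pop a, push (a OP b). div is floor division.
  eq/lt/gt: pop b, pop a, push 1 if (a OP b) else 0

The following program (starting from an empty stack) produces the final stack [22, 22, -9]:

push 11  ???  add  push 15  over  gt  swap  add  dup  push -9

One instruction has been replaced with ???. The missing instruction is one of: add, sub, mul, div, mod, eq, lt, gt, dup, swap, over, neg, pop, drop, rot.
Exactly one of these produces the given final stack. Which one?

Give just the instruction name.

Stack before ???: [11]
Stack after ???:  [11, 11]
The instruction that transforms [11] -> [11, 11] is: dup

Answer: dup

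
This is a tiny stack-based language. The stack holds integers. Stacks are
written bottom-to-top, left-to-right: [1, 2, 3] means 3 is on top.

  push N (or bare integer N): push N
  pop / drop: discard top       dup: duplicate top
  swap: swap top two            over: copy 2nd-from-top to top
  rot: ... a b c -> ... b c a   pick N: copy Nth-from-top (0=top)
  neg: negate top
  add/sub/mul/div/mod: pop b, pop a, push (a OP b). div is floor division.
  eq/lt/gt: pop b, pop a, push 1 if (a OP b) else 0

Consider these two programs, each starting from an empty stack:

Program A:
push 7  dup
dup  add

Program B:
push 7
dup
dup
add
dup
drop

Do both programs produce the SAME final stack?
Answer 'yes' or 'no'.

Answer: yes

Derivation:
Program A trace:
  After 'push 7': [7]
  After 'dup': [7, 7]
  After 'dup': [7, 7, 7]
  After 'add': [7, 14]
Program A final stack: [7, 14]

Program B trace:
  After 'push 7': [7]
  After 'dup': [7, 7]
  After 'dup': [7, 7, 7]
  After 'add': [7, 14]
  After 'dup': [7, 14, 14]
  After 'drop': [7, 14]
Program B final stack: [7, 14]
Same: yes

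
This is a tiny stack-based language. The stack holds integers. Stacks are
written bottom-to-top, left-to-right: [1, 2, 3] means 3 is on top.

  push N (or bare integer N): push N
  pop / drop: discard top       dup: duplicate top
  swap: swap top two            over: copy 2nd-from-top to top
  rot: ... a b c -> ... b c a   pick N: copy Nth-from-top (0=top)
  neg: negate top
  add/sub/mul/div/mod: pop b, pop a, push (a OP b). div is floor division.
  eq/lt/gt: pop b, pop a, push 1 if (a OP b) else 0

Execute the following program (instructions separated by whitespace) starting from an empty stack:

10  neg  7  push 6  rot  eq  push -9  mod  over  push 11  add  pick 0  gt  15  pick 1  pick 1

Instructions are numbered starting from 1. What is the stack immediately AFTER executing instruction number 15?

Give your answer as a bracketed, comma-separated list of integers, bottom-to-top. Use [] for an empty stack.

Step 1 ('10'): [10]
Step 2 ('neg'): [-10]
Step 3 ('7'): [-10, 7]
Step 4 ('push 6'): [-10, 7, 6]
Step 5 ('rot'): [7, 6, -10]
Step 6 ('eq'): [7, 0]
Step 7 ('push -9'): [7, 0, -9]
Step 8 ('mod'): [7, 0]
Step 9 ('over'): [7, 0, 7]
Step 10 ('push 11'): [7, 0, 7, 11]
Step 11 ('add'): [7, 0, 18]
Step 12 ('pick 0'): [7, 0, 18, 18]
Step 13 ('gt'): [7, 0, 0]
Step 14 ('15'): [7, 0, 0, 15]
Step 15 ('pick 1'): [7, 0, 0, 15, 0]

Answer: [7, 0, 0, 15, 0]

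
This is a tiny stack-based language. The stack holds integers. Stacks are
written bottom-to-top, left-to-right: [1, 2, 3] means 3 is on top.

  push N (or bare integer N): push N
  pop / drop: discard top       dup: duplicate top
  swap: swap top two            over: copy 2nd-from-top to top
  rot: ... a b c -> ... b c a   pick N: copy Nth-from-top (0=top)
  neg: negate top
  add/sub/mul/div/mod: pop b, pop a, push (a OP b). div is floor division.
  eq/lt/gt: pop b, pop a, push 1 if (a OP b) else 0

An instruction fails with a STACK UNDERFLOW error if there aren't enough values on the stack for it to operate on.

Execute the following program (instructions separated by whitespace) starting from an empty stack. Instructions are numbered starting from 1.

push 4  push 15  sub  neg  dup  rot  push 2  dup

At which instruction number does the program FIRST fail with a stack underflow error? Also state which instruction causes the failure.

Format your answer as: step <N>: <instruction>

Step 1 ('push 4'): stack = [4], depth = 1
Step 2 ('push 15'): stack = [4, 15], depth = 2
Step 3 ('sub'): stack = [-11], depth = 1
Step 4 ('neg'): stack = [11], depth = 1
Step 5 ('dup'): stack = [11, 11], depth = 2
Step 6 ('rot'): needs 3 value(s) but depth is 2 — STACK UNDERFLOW

Answer: step 6: rot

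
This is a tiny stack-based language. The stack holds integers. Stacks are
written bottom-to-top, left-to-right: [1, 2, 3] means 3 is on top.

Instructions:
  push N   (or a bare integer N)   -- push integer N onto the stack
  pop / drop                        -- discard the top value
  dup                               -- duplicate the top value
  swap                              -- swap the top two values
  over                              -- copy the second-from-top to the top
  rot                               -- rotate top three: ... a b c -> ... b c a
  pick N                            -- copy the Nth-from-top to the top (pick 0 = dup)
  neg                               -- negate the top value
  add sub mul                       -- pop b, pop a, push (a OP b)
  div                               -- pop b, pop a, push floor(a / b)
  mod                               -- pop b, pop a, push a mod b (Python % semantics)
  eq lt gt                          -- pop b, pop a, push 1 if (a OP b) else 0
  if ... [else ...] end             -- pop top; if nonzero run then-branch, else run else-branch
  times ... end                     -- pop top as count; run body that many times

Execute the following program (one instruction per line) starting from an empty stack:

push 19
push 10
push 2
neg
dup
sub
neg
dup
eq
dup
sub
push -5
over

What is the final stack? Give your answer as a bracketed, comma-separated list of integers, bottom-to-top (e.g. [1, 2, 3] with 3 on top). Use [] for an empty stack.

After 'push 19': [19]
After 'push 10': [19, 10]
After 'push 2': [19, 10, 2]
After 'neg': [19, 10, -2]
After 'dup': [19, 10, -2, -2]
After 'sub': [19, 10, 0]
After 'neg': [19, 10, 0]
After 'dup': [19, 10, 0, 0]
After 'eq': [19, 10, 1]
After 'dup': [19, 10, 1, 1]
After 'sub': [19, 10, 0]
After 'push -5': [19, 10, 0, -5]
After 'over': [19, 10, 0, -5, 0]

Answer: [19, 10, 0, -5, 0]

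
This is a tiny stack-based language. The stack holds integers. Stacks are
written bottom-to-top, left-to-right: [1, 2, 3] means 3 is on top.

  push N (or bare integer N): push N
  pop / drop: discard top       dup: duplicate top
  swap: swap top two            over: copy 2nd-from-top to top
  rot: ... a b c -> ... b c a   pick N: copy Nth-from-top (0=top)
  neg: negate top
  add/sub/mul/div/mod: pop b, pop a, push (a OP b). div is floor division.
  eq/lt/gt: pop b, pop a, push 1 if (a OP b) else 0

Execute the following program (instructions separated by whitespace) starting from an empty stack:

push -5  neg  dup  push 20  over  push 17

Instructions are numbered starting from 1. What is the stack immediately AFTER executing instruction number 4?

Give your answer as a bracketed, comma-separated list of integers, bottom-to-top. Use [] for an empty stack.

Answer: [5, 5, 20]

Derivation:
Step 1 ('push -5'): [-5]
Step 2 ('neg'): [5]
Step 3 ('dup'): [5, 5]
Step 4 ('push 20'): [5, 5, 20]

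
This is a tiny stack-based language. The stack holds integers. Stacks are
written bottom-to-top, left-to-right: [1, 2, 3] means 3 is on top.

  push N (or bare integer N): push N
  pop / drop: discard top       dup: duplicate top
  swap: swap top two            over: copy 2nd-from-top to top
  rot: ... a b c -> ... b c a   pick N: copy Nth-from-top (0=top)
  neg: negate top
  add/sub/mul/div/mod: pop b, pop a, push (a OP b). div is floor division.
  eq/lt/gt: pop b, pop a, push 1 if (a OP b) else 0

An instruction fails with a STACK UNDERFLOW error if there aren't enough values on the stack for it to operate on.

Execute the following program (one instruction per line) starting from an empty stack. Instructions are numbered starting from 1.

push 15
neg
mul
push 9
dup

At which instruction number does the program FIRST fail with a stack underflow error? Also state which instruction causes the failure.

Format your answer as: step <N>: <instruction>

Answer: step 3: mul

Derivation:
Step 1 ('push 15'): stack = [15], depth = 1
Step 2 ('neg'): stack = [-15], depth = 1
Step 3 ('mul'): needs 2 value(s) but depth is 1 — STACK UNDERFLOW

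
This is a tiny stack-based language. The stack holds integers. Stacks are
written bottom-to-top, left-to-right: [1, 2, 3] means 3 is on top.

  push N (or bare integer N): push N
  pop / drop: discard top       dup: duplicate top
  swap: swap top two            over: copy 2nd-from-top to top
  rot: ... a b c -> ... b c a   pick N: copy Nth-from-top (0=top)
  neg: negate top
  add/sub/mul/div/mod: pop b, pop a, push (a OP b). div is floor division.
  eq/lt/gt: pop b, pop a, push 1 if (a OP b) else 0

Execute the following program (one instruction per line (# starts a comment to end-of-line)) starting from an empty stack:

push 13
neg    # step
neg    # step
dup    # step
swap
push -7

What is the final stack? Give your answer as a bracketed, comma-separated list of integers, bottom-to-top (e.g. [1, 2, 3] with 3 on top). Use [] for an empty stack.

After 'push 13': [13]
After 'neg': [-13]
After 'neg': [13]
After 'dup': [13, 13]
After 'swap': [13, 13]
After 'push -7': [13, 13, -7]

Answer: [13, 13, -7]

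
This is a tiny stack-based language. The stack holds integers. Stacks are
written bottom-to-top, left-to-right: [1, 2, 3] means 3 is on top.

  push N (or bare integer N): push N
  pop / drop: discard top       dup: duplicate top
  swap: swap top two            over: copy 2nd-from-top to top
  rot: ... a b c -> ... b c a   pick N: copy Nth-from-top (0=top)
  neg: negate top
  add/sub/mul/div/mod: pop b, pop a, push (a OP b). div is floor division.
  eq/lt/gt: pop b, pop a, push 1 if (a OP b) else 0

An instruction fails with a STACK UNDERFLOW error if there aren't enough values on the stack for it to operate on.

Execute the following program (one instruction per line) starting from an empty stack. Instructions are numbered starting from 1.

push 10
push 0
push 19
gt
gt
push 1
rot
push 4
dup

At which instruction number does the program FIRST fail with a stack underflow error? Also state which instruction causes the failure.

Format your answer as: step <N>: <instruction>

Step 1 ('push 10'): stack = [10], depth = 1
Step 2 ('push 0'): stack = [10, 0], depth = 2
Step 3 ('push 19'): stack = [10, 0, 19], depth = 3
Step 4 ('gt'): stack = [10, 0], depth = 2
Step 5 ('gt'): stack = [1], depth = 1
Step 6 ('push 1'): stack = [1, 1], depth = 2
Step 7 ('rot'): needs 3 value(s) but depth is 2 — STACK UNDERFLOW

Answer: step 7: rot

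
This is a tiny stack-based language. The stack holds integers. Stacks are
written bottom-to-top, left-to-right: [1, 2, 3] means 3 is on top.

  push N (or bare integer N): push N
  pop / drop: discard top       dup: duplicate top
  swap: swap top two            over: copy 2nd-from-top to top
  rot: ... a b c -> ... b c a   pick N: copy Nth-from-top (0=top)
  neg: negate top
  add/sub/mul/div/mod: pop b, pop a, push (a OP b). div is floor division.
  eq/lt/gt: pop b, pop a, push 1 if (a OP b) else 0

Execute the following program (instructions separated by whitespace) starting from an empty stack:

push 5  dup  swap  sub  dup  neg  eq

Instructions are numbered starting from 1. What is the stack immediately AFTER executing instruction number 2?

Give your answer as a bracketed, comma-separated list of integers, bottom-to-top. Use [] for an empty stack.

Answer: [5, 5]

Derivation:
Step 1 ('push 5'): [5]
Step 2 ('dup'): [5, 5]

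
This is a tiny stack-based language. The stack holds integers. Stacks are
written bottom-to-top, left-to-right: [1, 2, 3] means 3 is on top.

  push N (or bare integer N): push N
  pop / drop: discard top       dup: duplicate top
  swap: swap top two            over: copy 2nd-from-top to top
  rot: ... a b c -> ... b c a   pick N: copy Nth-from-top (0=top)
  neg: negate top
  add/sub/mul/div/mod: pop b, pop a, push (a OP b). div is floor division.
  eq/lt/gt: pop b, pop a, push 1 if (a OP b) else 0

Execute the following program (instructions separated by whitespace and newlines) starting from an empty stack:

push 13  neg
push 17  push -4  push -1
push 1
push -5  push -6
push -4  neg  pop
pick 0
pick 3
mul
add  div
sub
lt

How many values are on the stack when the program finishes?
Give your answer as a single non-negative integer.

Answer: 4

Derivation:
After 'push 13': stack = [13] (depth 1)
After 'neg': stack = [-13] (depth 1)
After 'push 17': stack = [-13, 17] (depth 2)
After 'push -4': stack = [-13, 17, -4] (depth 3)
After 'push -1': stack = [-13, 17, -4, -1] (depth 4)
After 'push 1': stack = [-13, 17, -4, -1, 1] (depth 5)
After 'push -5': stack = [-13, 17, -4, -1, 1, -5] (depth 6)
After 'push -6': stack = [-13, 17, -4, -1, 1, -5, -6] (depth 7)
After 'push -4': stack = [-13, 17, -4, -1, 1, -5, -6, -4] (depth 8)
After 'neg': stack = [-13, 17, -4, -1, 1, -5, -6, 4] (depth 8)
After 'pop': stack = [-13, 17, -4, -1, 1, -5, -6] (depth 7)
After 'pick 0': stack = [-13, 17, -4, -1, 1, -5, -6, -6] (depth 8)
After 'pick 3': stack = [-13, 17, -4, -1, 1, -5, -6, -6, 1] (depth 9)
After 'mul': stack = [-13, 17, -4, -1, 1, -5, -6, -6] (depth 8)
After 'add': stack = [-13, 17, -4, -1, 1, -5, -12] (depth 7)
After 'div': stack = [-13, 17, -4, -1, 1, 0] (depth 6)
After 'sub': stack = [-13, 17, -4, -1, 1] (depth 5)
After 'lt': stack = [-13, 17, -4, 1] (depth 4)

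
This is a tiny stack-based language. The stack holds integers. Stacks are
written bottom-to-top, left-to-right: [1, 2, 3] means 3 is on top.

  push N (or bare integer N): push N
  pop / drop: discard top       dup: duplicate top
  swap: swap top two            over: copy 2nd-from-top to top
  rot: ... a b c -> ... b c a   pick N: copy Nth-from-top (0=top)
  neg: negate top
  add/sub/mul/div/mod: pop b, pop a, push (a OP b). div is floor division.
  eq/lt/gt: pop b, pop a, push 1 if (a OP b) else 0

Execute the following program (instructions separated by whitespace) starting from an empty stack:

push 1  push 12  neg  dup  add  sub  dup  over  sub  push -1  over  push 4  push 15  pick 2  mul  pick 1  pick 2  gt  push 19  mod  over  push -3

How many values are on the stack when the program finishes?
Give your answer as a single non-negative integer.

Answer: 9

Derivation:
After 'push 1': stack = [1] (depth 1)
After 'push 12': stack = [1, 12] (depth 2)
After 'neg': stack = [1, -12] (depth 2)
After 'dup': stack = [1, -12, -12] (depth 3)
After 'add': stack = [1, -24] (depth 2)
After 'sub': stack = [25] (depth 1)
After 'dup': stack = [25, 25] (depth 2)
After 'over': stack = [25, 25, 25] (depth 3)
After 'sub': stack = [25, 0] (depth 2)
After 'push -1': stack = [25, 0, -1] (depth 3)
  ...
After 'push 15': stack = [25, 0, -1, 0, 4, 15] (depth 6)
After 'pick 2': stack = [25, 0, -1, 0, 4, 15, 0] (depth 7)
After 'mul': stack = [25, 0, -1, 0, 4, 0] (depth 6)
After 'pick 1': stack = [25, 0, -1, 0, 4, 0, 4] (depth 7)
After 'pick 2': stack = [25, 0, -1, 0, 4, 0, 4, 4] (depth 8)
After 'gt': stack = [25, 0, -1, 0, 4, 0, 0] (depth 7)
After 'push 19': stack = [25, 0, -1, 0, 4, 0, 0, 19] (depth 8)
After 'mod': stack = [25, 0, -1, 0, 4, 0, 0] (depth 7)
After 'over': stack = [25, 0, -1, 0, 4, 0, 0, 0] (depth 8)
After 'push -3': stack = [25, 0, -1, 0, 4, 0, 0, 0, -3] (depth 9)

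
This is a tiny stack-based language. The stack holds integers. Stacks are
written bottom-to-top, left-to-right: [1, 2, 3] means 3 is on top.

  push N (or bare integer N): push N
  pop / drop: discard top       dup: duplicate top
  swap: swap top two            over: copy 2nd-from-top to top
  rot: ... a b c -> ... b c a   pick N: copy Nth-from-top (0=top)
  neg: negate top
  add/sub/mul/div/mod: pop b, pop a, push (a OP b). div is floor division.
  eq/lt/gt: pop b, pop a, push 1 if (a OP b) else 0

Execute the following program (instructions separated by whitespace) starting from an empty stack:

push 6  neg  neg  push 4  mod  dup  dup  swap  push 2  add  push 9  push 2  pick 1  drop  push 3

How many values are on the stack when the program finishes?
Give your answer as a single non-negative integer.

Answer: 6

Derivation:
After 'push 6': stack = [6] (depth 1)
After 'neg': stack = [-6] (depth 1)
After 'neg': stack = [6] (depth 1)
After 'push 4': stack = [6, 4] (depth 2)
After 'mod': stack = [2] (depth 1)
After 'dup': stack = [2, 2] (depth 2)
After 'dup': stack = [2, 2, 2] (depth 3)
After 'swap': stack = [2, 2, 2] (depth 3)
After 'push 2': stack = [2, 2, 2, 2] (depth 4)
After 'add': stack = [2, 2, 4] (depth 3)
After 'push 9': stack = [2, 2, 4, 9] (depth 4)
After 'push 2': stack = [2, 2, 4, 9, 2] (depth 5)
After 'pick 1': stack = [2, 2, 4, 9, 2, 9] (depth 6)
After 'drop': stack = [2, 2, 4, 9, 2] (depth 5)
After 'push 3': stack = [2, 2, 4, 9, 2, 3] (depth 6)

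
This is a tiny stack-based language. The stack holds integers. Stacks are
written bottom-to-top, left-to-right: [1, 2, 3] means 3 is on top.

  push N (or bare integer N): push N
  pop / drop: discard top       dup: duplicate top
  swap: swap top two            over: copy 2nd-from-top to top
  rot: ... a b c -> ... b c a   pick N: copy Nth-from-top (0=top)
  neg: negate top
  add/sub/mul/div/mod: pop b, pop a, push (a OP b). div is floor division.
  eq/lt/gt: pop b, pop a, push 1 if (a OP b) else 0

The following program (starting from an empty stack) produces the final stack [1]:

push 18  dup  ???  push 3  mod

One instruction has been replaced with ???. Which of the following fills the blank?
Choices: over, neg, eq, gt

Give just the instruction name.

Stack before ???: [18, 18]
Stack after ???:  [1]
Checking each choice:
  over: produces [18, 18, 0]
  neg: produces [18, 0]
  eq: MATCH
  gt: produces [0]


Answer: eq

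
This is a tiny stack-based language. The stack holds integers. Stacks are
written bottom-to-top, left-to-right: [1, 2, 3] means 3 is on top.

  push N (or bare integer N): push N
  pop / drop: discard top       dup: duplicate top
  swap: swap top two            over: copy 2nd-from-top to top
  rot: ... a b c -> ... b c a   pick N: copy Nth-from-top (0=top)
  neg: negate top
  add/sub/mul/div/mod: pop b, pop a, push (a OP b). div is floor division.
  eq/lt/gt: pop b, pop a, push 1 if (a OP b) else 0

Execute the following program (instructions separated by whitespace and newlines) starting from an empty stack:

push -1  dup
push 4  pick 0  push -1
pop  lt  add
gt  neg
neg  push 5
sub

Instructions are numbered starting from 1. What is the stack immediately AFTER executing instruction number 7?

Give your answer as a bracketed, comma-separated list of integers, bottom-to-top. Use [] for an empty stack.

Answer: [-1, -1, 0]

Derivation:
Step 1 ('push -1'): [-1]
Step 2 ('dup'): [-1, -1]
Step 3 ('push 4'): [-1, -1, 4]
Step 4 ('pick 0'): [-1, -1, 4, 4]
Step 5 ('push -1'): [-1, -1, 4, 4, -1]
Step 6 ('pop'): [-1, -1, 4, 4]
Step 7 ('lt'): [-1, -1, 0]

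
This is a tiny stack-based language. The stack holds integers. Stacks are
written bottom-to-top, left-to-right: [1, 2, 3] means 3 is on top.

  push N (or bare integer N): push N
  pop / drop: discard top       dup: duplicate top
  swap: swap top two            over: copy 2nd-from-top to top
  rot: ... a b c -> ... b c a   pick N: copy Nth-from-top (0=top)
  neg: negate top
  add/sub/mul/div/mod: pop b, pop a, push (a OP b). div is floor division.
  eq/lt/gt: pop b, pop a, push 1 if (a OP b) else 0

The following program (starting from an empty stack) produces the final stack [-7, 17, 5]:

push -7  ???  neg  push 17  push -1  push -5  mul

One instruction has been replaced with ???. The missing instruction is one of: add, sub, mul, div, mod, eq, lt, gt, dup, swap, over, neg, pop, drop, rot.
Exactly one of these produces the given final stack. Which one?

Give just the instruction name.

Answer: neg

Derivation:
Stack before ???: [-7]
Stack after ???:  [7]
The instruction that transforms [-7] -> [7] is: neg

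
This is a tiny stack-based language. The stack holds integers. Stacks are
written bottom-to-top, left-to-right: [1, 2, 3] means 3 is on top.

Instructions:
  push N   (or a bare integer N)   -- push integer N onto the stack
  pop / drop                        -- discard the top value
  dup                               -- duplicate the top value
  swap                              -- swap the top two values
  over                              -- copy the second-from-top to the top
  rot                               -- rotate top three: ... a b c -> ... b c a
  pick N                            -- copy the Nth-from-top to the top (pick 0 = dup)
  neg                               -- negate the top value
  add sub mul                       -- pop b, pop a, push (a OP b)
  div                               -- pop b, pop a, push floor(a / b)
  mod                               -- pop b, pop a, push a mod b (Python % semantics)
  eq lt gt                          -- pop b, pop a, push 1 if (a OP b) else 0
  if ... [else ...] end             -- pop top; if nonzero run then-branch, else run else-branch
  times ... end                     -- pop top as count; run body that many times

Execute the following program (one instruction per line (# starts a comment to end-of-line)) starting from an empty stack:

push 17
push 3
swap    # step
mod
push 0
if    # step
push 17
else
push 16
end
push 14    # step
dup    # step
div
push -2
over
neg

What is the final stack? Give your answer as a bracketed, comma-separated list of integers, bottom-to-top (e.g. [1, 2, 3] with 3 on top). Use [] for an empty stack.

Answer: [3, 16, 1, -2, -1]

Derivation:
After 'push 17': [17]
After 'push 3': [17, 3]
After 'swap': [3, 17]
After 'mod': [3]
After 'push 0': [3, 0]
After 'if': [3]
After 'push 16': [3, 16]
After 'push 14': [3, 16, 14]
After 'dup': [3, 16, 14, 14]
After 'div': [3, 16, 1]
After 'push -2': [3, 16, 1, -2]
After 'over': [3, 16, 1, -2, 1]
After 'neg': [3, 16, 1, -2, -1]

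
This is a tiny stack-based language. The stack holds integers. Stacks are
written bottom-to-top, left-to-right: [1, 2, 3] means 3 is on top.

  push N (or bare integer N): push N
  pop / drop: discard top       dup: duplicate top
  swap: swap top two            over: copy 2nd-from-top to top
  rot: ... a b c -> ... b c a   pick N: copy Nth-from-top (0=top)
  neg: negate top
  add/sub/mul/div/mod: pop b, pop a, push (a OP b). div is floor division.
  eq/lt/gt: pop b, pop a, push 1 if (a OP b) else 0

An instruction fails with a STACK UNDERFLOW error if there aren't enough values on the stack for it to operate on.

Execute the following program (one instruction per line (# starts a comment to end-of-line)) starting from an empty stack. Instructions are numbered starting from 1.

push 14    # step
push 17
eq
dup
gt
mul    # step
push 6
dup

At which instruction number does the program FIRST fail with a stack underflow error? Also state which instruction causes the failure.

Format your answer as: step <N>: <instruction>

Answer: step 6: mul

Derivation:
Step 1 ('push 14'): stack = [14], depth = 1
Step 2 ('push 17'): stack = [14, 17], depth = 2
Step 3 ('eq'): stack = [0], depth = 1
Step 4 ('dup'): stack = [0, 0], depth = 2
Step 5 ('gt'): stack = [0], depth = 1
Step 6 ('mul'): needs 2 value(s) but depth is 1 — STACK UNDERFLOW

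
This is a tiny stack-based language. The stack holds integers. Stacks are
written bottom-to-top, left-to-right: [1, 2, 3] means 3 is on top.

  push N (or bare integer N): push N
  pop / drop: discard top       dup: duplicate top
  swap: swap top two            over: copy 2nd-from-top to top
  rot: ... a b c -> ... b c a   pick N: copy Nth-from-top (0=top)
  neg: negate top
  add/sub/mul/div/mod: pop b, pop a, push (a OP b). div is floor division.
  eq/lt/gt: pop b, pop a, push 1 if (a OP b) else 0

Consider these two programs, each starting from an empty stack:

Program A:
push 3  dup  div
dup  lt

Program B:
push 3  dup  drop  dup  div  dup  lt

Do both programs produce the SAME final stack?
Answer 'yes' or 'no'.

Answer: yes

Derivation:
Program A trace:
  After 'push 3': [3]
  After 'dup': [3, 3]
  After 'div': [1]
  After 'dup': [1, 1]
  After 'lt': [0]
Program A final stack: [0]

Program B trace:
  After 'push 3': [3]
  After 'dup': [3, 3]
  After 'drop': [3]
  After 'dup': [3, 3]
  After 'div': [1]
  After 'dup': [1, 1]
  After 'lt': [0]
Program B final stack: [0]
Same: yes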